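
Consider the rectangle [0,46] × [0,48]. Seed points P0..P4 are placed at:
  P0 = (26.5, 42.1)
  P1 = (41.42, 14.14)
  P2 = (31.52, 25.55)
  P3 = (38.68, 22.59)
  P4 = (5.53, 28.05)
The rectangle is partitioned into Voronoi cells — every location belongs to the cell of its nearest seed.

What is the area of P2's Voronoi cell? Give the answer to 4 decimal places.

1. box [0,46]×[0,48]: [(0, 0) (46, 0) (46, 48) (0, 48)]
2. ⊥bis P2·P0 via (29.01,33.825): [(0, 25.0256) (0, 0) (46, 0) (46, 38.9785)]  |A|=1472.0933
3. ⊥bis P2·P1 via (36.47,19.845): [(0, 25.0256) (0, 0) (13.5981, 0) (46, 28.1138) (46, 38.9785)]  |A|=1016.6235
4. ⊥bis P2·P3 via (35.1,24.07): [(40.5841, 37.3357) (0, 25.0256) (0, 0) (13.5981, 0) (31.6101, 15.6283)]  |A|=887.0419
5. ⊥bis P2·P4 via (18.525,26.8): [(40.5841, 37.3357) (18.9059, 30.7602) (16.161, 2.2237) (31.6101, 15.6283)]  |A|=407.8197
6. canonical 4-gon: [(40.5841, 37.3357) (18.9059, 30.7602) (16.161, 2.2237) (31.6101, 15.6283)]
7. shoelace: 407.8197

Area of P2's cell: 407.8197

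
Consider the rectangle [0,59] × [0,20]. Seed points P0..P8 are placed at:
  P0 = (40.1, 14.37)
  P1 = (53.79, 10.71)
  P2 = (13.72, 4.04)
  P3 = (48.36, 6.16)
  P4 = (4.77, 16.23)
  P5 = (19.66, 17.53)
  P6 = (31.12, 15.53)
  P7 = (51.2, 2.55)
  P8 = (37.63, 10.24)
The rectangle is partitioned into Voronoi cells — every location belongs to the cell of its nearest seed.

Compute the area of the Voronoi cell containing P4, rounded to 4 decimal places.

Area of P4's cell: 149.0689

1. box [0,59]×[0,20]: [(0, 0) (59, 0) (59, 20) (0, 20)]
2. ⊥bis P4·P0 via (22.435,15.3): [(0, 0) (21.6295, 0) (22.6824, 20) (0, 20)]  |A|=443.1195
3. ⊥bis P4·P1 via (29.28,13.47): [(0, 0) (21.6295, 0) (22.6824, 20) (0, 20)]  |A|=443.1195
4. ⊥bis P4·P2 via (9.245,10.135): [(0, 3.3472) (22.6812, 20) (0, 20)]  |A|=188.8526
5. ⊥bis P4·P3 via (26.565,11.195): [(0, 3.3472) (22.6812, 20) (0, 20)]  |A|=188.8526
6. ⊥bis P4·P5 via (12.215,16.88): [(0, 3.3472) (12.5895, 12.5906) (11.9426, 20) (0, 20)]  |A|=149.0689
7. ⊥bis P4·P6 via (17.945,15.88): [(0, 3.3472) (12.5895, 12.5906) (11.9426, 20) (0, 20)]  |A|=149.0689
8. ⊥bis P4·P7 via (27.985,9.39): [(0, 3.3472) (12.5895, 12.5906) (11.9426, 20) (0, 20)]  |A|=149.0689
9. ⊥bis P4·P8 via (21.2,13.235): [(0, 3.3472) (12.5895, 12.5906) (11.9426, 20) (0, 20)]  |A|=149.0689
10. canonical 4-gon: [(0, 3.3472) (12.5895, 12.5906) (11.9426, 20) (0, 20)]
11. shoelace: 149.0689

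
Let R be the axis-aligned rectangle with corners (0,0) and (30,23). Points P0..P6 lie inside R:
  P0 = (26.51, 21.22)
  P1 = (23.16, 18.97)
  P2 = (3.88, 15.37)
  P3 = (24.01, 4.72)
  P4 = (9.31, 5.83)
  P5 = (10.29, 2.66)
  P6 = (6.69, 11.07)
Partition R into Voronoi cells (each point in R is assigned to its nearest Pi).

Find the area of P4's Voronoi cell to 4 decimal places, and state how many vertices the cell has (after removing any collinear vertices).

1. box [0,30]×[0,23]: [(0, 0) (30, 0) (30, 23) (0, 23)]
2. ⊥bis P4·P0 via (17.91,13.525): [(0, 0) (30, 0) (30, 0.0131) (9.4321, 23) (0, 23)]  |A|=453.6037
3. ⊥bis P4·P1 via (16.235,12.4): [(0, 0) (27.9993, 0) (6.1784, 23) (0, 23)]  |A|=393.0438
4. ⊥bis P4·P2 via (6.595,10.6): [(0, 6.8462) (0, 0) (27.9993, 0) (13.9636, 14.7941)]  |A|=254.9116
5. ⊥bis P4·P3 via (16.66,5.275): [(0, 6.8462) (0, 0) (16.2617, 0) (17.127, 11.4598) (13.9636, 14.7941)]  |A|=187.6561
6. ⊥bis P4·P5 via (9.8,4.245): [(0, 6.8462) (0, 1.2153) (16.7443, 6.3918) (17.127, 11.4598) (13.9636, 14.7941)]  |A|=125.5101
7. ⊥bis P4·P6 via (8,8.45): [(0, 4.45) (0, 1.2153) (16.7443, 6.3918) (17.127, 11.4598) (16.1272, 12.5136)]  |A|=81.6679
8. canonical 5-gon: [(0, 4.45) (0, 1.2153) (16.7443, 6.3918) (17.127, 11.4598) (16.1272, 12.5136)]
9. shoelace: 81.6679

Area of P4's cell: 81.6679 (5 vertices)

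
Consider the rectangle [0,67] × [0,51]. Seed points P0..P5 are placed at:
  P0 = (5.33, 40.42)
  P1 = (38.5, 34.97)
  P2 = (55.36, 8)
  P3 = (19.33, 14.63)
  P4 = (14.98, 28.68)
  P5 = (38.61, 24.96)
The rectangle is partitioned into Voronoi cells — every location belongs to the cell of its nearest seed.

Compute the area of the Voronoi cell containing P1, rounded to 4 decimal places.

Area of P1's cell: 873.1792

1. box [0,67]×[0,51]: [(0, 0) (67, 0) (67, 51) (0, 51)]
2. ⊥bis P1·P0 via (21.915,37.695): [(15.7215, 0) (67, 0) (67, 51) (24.1011, 51)]  |A|=2401.5237
3. ⊥bis P1·P2 via (46.93,21.485): [(16.0832, 2.2015) (67, 34.0315) (67, 51) (24.1011, 51)]  |A|=1478.6914
4. ⊥bis P1·P3 via (28.915,24.8): [(21.019, 32.2418) (38.2138, 16.0361) (67, 34.0315) (67, 51) (24.1011, 51)]  |A|=1180.4299
5. ⊥bis P1·P4 via (26.74,31.825): [(23.1538, 45.2347) (28.5189, 25.1733) (38.2138, 16.0361) (67, 34.0315) (67, 51) (24.1011, 51)]  |A|=1124.1626
6. ⊥bis P1·P5 via (38.555,29.965): [(23.1538, 45.2347) (27.2706, 29.841) (60.8876, 30.2104) (67, 34.0315) (67, 51) (24.1011, 51)]  |A|=873.1792
7. canonical 6-gon: [(23.1538, 45.2347) (27.2706, 29.841) (60.8876, 30.2104) (67, 34.0315) (67, 51) (24.1011, 51)]
8. shoelace: 873.1792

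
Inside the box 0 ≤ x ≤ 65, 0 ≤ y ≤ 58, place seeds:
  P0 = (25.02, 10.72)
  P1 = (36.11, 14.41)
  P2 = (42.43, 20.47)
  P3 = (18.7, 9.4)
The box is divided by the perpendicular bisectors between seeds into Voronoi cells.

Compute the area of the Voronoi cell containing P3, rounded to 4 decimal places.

Area of P3's cell: 1034.7893

1. box [0,65]×[0,58]: [(0, 0) (65, 0) (65, 58) (0, 58)]
2. ⊥bis P3·P0 via (21.86,10.06): [(0, 0) (23.9611, 0) (11.8472, 58) (0, 58)]  |A|=1038.4423
3. ⊥bis P3·P1 via (27.405,11.905): [(0, 0) (23.9611, 0) (11.8472, 58) (0, 58)]  |A|=1038.4423
4. ⊥bis P3·P2 via (30.565,14.935): [(0, 0) (23.9611, 0) (12.9594, 52.6749) (10.4753, 58) (0, 58)]  |A|=1034.7893
5. canonical 5-gon: [(0, 0) (23.9611, 0) (12.9594, 52.6749) (10.4753, 58) (0, 58)]
6. shoelace: 1034.7893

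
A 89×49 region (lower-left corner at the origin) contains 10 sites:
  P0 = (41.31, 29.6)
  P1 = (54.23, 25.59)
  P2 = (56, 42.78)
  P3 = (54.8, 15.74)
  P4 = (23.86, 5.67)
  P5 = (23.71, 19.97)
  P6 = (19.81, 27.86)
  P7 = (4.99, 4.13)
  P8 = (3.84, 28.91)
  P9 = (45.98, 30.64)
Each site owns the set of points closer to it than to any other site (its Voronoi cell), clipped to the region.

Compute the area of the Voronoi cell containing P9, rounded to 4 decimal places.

Area of P9's cell: 138.1972

1. box [0,89]×[0,49]: [(0, 0) (89, 0) (89, 49) (0, 49)]
2. ⊥bis P9·P0 via (43.645,30.12): [(50.3527, 0) (89, 0) (89, 49) (39.4405, 49)]  |A|=2161.0684
3. ⊥bis P9·P1 via (50.105,28.115): [(45.6957, 20.9117) (62.8892, 49) (39.4405, 49)]  |A|=329.3174
4. ⊥bis P9·P2 via (50.99,36.71): [(40.1928, 45.6217) (45.6957, 20.9117) (53.8973, 34.3104)]  |A|=138.1972
5. ⊥bis P9·P3 via (50.39,23.19): [(40.1928, 45.6217) (45.6957, 20.9117) (53.8973, 34.3104)]  |A|=138.1972
6. ⊥bis P9·P4 via (34.92,18.155): [(40.1928, 45.6217) (45.6957, 20.9117) (53.8973, 34.3104)]  |A|=138.1972
7. ⊥bis P9·P5 via (34.845,25.305): [(40.1928, 45.6217) (45.6957, 20.9117) (53.8973, 34.3104)]  |A|=138.1972
8. ⊥bis P9·P6 via (32.895,29.25): [(40.1928, 45.6217) (45.6957, 20.9117) (53.8973, 34.3104)]  |A|=138.1972
9. ⊥bis P9·P7 via (25.485,17.385): [(40.1928, 45.6217) (45.6957, 20.9117) (53.8973, 34.3104)]  |A|=138.1972
10. ⊥bis P9·P8 via (24.91,29.775): [(40.1928, 45.6217) (45.6957, 20.9117) (53.8973, 34.3104)]  |A|=138.1972
11. canonical 3-gon: [(40.1928, 45.6217) (45.6957, 20.9117) (53.8973, 34.3104)]
12. shoelace: 138.1972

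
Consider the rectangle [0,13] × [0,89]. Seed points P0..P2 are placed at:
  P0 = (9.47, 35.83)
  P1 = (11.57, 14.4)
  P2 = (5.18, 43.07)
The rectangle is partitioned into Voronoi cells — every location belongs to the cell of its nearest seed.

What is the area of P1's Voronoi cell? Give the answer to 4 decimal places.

Area of P1's cell: 321.3739

1. box [0,13]×[0,89]: [(0, 0) (13, 0) (13, 89) (0, 89)]
2. ⊥bis P1·P0 via (10.52,25.115): [(0, 24.0841) (0, 0) (13, 0) (13, 25.358)]  |A|=321.3739
3. ⊥bis P1·P2 via (8.375,28.735): [(0, 24.0841) (0, 0) (13, 0) (13, 25.358)]  |A|=321.3739
4. canonical 4-gon: [(0, 24.0841) (0, 0) (13, 0) (13, 25.358)]
5. shoelace: 321.3739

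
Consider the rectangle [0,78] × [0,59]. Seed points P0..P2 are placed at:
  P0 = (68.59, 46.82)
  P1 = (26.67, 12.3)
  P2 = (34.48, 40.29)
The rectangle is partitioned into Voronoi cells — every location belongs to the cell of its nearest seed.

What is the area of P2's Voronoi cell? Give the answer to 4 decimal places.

1. box [0,78]×[0,59]: [(0, 0) (78, 0) (78, 59) (0, 59)]
2. ⊥bis P2·P0 via (51.535,43.555): [(0, 0) (59.8731, 0) (48.5782, 59) (0, 59)]  |A|=3199.3152
3. ⊥bis P2·P1 via (30.575,26.295): [(0, 34.8263) (56.2085, 19.1425) (48.5782, 59) (0, 59)]  |A|=1647.4867
4. canonical 4-gon: [(0, 34.8263) (56.2085, 19.1425) (48.5782, 59) (0, 59)]
5. shoelace: 1647.4867

Area of P2's cell: 1647.4867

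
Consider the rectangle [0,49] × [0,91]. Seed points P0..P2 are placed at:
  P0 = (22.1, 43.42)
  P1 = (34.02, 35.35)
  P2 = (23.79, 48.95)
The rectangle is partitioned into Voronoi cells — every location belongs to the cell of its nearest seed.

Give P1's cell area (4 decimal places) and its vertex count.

1. box [0,49]×[0,91]: [(0, 0) (49, 0) (49, 91) (0, 91)]
2. ⊥bis P1·P0 via (28.06,39.385): [(1.3958, 0) (49, 0) (49, 70.315)]  |A|=1673.6429
3. ⊥bis P1·P2 via (28.905,42.15): [(30.9976, 43.7241) (1.3958, 0) (49, 0) (49, 57.2656)]  |A|=1556.1828
4. canonical 4-gon: [(30.9976, 43.7241) (1.3958, 0) (49, 0) (49, 57.2656)]
5. shoelace: 1556.1828

Area of P1's cell: 1556.1828 (4 vertices)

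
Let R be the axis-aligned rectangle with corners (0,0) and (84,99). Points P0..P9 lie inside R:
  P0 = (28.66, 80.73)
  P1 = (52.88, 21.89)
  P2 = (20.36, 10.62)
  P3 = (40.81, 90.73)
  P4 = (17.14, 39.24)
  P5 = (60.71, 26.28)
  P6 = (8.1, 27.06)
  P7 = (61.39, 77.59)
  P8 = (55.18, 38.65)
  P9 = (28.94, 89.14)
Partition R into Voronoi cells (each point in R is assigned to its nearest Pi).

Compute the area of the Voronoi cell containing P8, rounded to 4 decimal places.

Area of P8's cell: 1060.6991

1. box [0,84]×[0,99]: [(0, 0) (84, 0) (84, 99) (0, 99)]
2. ⊥bis P8·P0 via (41.92,59.69): [(0, 33.2708) (0, 0) (84, 0) (84, 86.21)]  |A|=5018.1951
3. ⊥bis P8·P1 via (54.03,30.27): [(5.7512, 36.8954) (84, 26.1572) (84, 86.21)]  |A|=2349.5321
4. ⊥bis P8·P2 via (37.77,24.635): [(20.4455, 46.1562) (30.6512, 33.4783) (84, 26.1572) (84, 86.21)]  |A|=2209.1294
5. ⊥bis P8·P3 via (47.995,64.69): [(51.3011, 65.6022) (20.4455, 46.1562) (30.6512, 33.4783) (84, 26.1572) (84, 74.6246)]  |A|=2019.7137
6. ⊥bis P8·P4 via (36.16,38.945): [(51.3011, 65.6022) (36.4281, 56.2288) (36.0637, 32.7355) (84, 26.1572) (84, 74.6246)]  |A|=1803.288
7. ⊥bis P8·P5 via (57.945,32.465): [(51.3011, 65.6022) (36.4281, 56.2288) (36.0637, 32.7355) (53.2687, 30.3745) (84, 44.1129) (84, 74.6246)]  |A|=1527.3872
8. ⊥bis P8·P6 via (31.64,32.855): [(51.3011, 65.6022) (36.4281, 56.2288) (36.0637, 32.7355) (53.2687, 30.3745) (84, 44.1129) (84, 74.6246)]  |A|=1527.3872
9. ⊥bis P8·P7 via (58.285,58.12): [(43.2367, 60.5198) (36.4281, 56.2288) (36.0637, 32.7355) (53.2687, 30.3745) (84, 44.1129) (84, 54.0191)]  |A|=1060.6991
10. ⊥bis P8·P9 via (42.06,63.895): [(43.2367, 60.5198) (36.4281, 56.2288) (36.0637, 32.7355) (53.2687, 30.3745) (84, 44.1129) (84, 54.0191)]  |A|=1060.6991
11. canonical 6-gon: [(43.2367, 60.5198) (36.4281, 56.2288) (36.0637, 32.7355) (53.2687, 30.3745) (84, 44.1129) (84, 54.0191)]
12. shoelace: 1060.6991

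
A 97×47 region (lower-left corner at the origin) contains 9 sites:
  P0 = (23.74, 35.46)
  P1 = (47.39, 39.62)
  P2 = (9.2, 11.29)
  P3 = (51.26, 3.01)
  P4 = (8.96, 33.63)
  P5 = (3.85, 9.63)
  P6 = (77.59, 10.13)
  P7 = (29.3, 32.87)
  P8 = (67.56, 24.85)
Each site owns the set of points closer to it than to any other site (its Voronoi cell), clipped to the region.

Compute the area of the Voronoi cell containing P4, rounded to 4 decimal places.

1. box [0,97]×[0,47]: [(0, 0) (97, 0) (97, 47) (0, 47)]
2. ⊥bis P4·P0 via (16.35,34.545): [(0, 0) (20.6272, 0) (14.8079, 47) (0, 47)]  |A|=832.7247
3. ⊥bis P4·P1 via (28.175,36.625): [(0, 0) (20.6272, 0) (14.8079, 47) (0, 47)]  |A|=832.7247
4. ⊥bis P4·P2 via (9.08,22.46): [(0, 22.3625) (17.8347, 22.5541) (14.8079, 47) (0, 47)]  |A|=400.6975
5. ⊥bis P4·P3 via (30.11,18.32): [(0, 22.3625) (17.8347, 22.5541) (14.8079, 47) (0, 47)]  |A|=400.6975
6. ⊥bis P4·P5 via (6.405,21.63): [(0, 22.9937) (2.8225, 22.3928) (17.8347, 22.5541) (14.8079, 47) (0, 47)]  |A|=399.8066
7. ⊥bis P4·P6 via (43.275,21.88): [(0, 22.9937) (2.8225, 22.3928) (17.8347, 22.5541) (14.8079, 47) (0, 47)]  |A|=399.8066
8. ⊥bis P4·P7 via (19.13,33.25): [(0, 22.9937) (2.8225, 22.3928) (17.8347, 22.5541) (14.8079, 47) (0, 47)]  |A|=399.8066
9. ⊥bis P4·P8 via (38.26,29.24): [(0, 22.9937) (2.8225, 22.3928) (17.8347, 22.5541) (14.8079, 47) (0, 47)]  |A|=399.8066
10. canonical 5-gon: [(0, 22.9937) (2.8225, 22.3928) (17.8347, 22.5541) (14.8079, 47) (0, 47)]
11. shoelace: 399.8066

Area of P4's cell: 399.8066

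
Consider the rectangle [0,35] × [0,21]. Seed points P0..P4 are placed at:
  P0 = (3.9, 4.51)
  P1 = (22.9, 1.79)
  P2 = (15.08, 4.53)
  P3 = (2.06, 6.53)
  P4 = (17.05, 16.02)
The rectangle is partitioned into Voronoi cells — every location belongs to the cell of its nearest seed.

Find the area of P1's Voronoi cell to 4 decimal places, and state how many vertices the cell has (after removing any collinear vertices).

Area of P1's cell: 184.6859 (4 vertices)

1. box [0,35]×[0,21]: [(0, 0) (35, 0) (35, 21) (0, 21)]
2. ⊥bis P1·P0 via (13.4,3.15): [(12.9491, 0) (35, 0) (35, 21) (15.9554, 21)]  |A|=431.5036
3. ⊥bis P1·P2 via (18.99,3.16): [(17.8828, 0) (35, 0) (35, 21) (25.2408, 21)]  |A|=282.2019
4. ⊥bis P1·P3 via (12.48,4.16): [(17.8828, 0) (35, 0) (35, 21) (25.2408, 21)]  |A|=282.2019
5. ⊥bis P1·P4 via (19.975,8.905): [(21.1759, 9.3987) (17.8828, 0) (35, 0) (35, 15.0818)]  |A|=184.6859
6. canonical 4-gon: [(21.1759, 9.3987) (17.8828, 0) (35, 0) (35, 15.0818)]
7. shoelace: 184.6859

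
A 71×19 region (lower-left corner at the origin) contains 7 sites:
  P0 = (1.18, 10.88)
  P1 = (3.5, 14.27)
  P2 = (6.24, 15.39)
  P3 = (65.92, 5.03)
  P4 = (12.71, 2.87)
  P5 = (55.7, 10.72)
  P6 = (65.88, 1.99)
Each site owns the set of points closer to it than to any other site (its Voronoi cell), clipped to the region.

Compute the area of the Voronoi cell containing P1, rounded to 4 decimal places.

1. box [0,71]×[0,19]: [(0, 0) (71, 0) (71, 19) (0, 19)]
2. ⊥bis P1·P0 via (2.34,12.575): [(0, 14.1764) (20.7147, 0) (71, 0) (71, 19) (0, 19)]  |A|=1202.1701
3. ⊥bis P1·P2 via (4.87,14.83): [(0, 14.1764) (7.1324, 9.2953) (3.1655, 19) (0, 19)]  |A|=32.5619
4. ⊥bis P1·P3 via (34.71,9.65): [(0, 14.1764) (7.1324, 9.2953) (3.1655, 19) (0, 19)]  |A|=32.5619
5. ⊥bis P1·P4 via (8.105,8.57): [(0, 14.1764) (7.1324, 9.2953) (3.1655, 19) (0, 19)]  |A|=32.5619
6. ⊥bis P1·P5 via (29.6,12.495): [(0, 14.1764) (7.1324, 9.2953) (3.1655, 19) (0, 19)]  |A|=32.5619
7. ⊥bis P1·P6 via (34.69,8.13): [(0, 14.1764) (7.1324, 9.2953) (3.1655, 19) (0, 19)]  |A|=32.5619
8. canonical 4-gon: [(0, 14.1764) (7.1324, 9.2953) (3.1655, 19) (0, 19)]
9. shoelace: 32.5619

Area of P1's cell: 32.5619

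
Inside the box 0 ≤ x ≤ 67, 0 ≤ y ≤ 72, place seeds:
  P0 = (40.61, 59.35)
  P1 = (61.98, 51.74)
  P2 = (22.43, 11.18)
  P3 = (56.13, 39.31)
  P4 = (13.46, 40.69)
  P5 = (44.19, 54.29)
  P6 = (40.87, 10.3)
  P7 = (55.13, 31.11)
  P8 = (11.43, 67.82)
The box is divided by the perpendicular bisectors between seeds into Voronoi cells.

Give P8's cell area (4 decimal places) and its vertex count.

Area of P8's cell: 460.6468 (4 vertices)

1. box [0,67]×[0,72]: [(0, 0) (67, 0) (67, 72) (0, 72)]
2. ⊥bis P8·P0 via (26.02,63.585): [(0, 0) (7.5634, 0) (28.4626, 72) (0, 72)]  |A|=1296.9343
3. ⊥bis P8·P1 via (36.705,59.78): [(0, 0) (7.5634, 0) (28.4626, 72) (0, 72)]  |A|=1296.9343
4. ⊥bis P8·P2 via (16.93,39.5): [(0, 36.212) (19.1543, 39.932) (28.4626, 72) (0, 72)]  |A|=799.1163
5. ⊥bis P8·P3 via (33.78,53.565): [(0, 36.212) (19.1543, 39.932) (28.4626, 72) (0, 72)]  |A|=799.1163
6. ⊥bis P8·P4 via (12.445,54.255): [(0, 53.3238) (23.5531, 55.0862) (28.4626, 72) (0, 72)]  |A|=460.6468
7. ⊥bis P8·P5 via (27.81,61.055): [(0, 53.3238) (23.5531, 55.0862) (28.4626, 72) (0, 72)]  |A|=460.6468
8. ⊥bis P8·P6 via (26.15,39.06): [(0, 53.3238) (23.5531, 55.0862) (28.4626, 72) (0, 72)]  |A|=460.6468
9. ⊥bis P8·P7 via (33.28,49.465): [(0, 53.3238) (23.5531, 55.0862) (28.4626, 72) (0, 72)]  |A|=460.6468
10. canonical 4-gon: [(0, 53.3238) (23.5531, 55.0862) (28.4626, 72) (0, 72)]
11. shoelace: 460.6468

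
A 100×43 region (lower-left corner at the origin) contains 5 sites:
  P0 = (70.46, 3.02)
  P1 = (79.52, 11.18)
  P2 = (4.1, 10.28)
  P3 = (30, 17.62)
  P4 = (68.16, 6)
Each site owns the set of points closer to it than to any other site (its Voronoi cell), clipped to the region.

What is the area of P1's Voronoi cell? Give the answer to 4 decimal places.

Area of P1's cell: 1363.1204

1. box [0,100]×[0,43]: [(0, 0) (100, 0) (100, 43) (0, 43)]
2. ⊥bis P1·P0 via (74.99,7.1): [(81.3847, 0) (100, 0) (100, 43) (42.6562, 43)]  |A|=1633.1201
3. ⊥bis P1·P2 via (41.81,10.73): [(81.3847, 0) (100, 0) (100, 43) (42.6562, 43)]  |A|=1633.1201
4. ⊥bis P1·P3 via (54.76,14.4): [(56.4829, 27.6483) (81.3847, 0) (100, 0) (100, 43) (58.4794, 43)]  |A|=1511.6639
5. ⊥bis P1·P4 via (73.84,8.59): [(58.4062, 42.4371) (74.0369, 8.1583) (81.3847, 0) (100, 0) (100, 43) (58.4794, 43)]  |A|=1363.1204
6. canonical 6-gon: [(58.4062, 42.4371) (74.0369, 8.1583) (81.3847, 0) (100, 0) (100, 43) (58.4794, 43)]
7. shoelace: 1363.1204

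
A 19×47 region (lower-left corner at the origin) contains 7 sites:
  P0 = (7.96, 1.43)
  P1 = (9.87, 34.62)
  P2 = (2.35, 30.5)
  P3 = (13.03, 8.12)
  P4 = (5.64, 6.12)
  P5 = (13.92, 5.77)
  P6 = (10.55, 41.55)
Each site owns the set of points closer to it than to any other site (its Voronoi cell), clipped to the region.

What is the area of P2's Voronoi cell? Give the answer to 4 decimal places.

Area of P2's cell: 160.6136

1. box [0,19]×[0,47]: [(0, 0) (19, 0) (19, 47) (0, 47)]
2. ⊥bis P2·P0 via (5.155,15.965): [(0, 14.9702) (19, 18.6368) (19, 47) (0, 47)]  |A|=573.7333
3. ⊥bis P2·P1 via (6.11,32.56): [(0, 43.7122) (0, 14.9702) (14.2413, 17.7185)]  |A|=204.6615
4. ⊥bis P2·P3 via (7.69,19.31): [(12.1922, 21.4585) (0, 43.7122) (0, 15.6402)]  |A|=171.1297
5. ⊥bis P2·P4 via (3.995,18.31): [(6.2251, 18.6109) (12.1922, 21.4585) (0, 43.7122) (0, 17.7709)]  |A|=164.4979
6. ⊥bis P2·P5 via (8.135,18.135): [(6.2251, 18.6109) (12.1922, 21.4585) (0, 43.7122) (0, 17.7709)]  |A|=164.4979
7. ⊥bis P2·P6 via (6.45,36.025): [(6.2251, 18.6109) (12.1922, 21.4585) (2.6781, 38.8241) (0, 40.8114) (0, 17.7709)]  |A|=160.6136
8. canonical 5-gon: [(6.2251, 18.6109) (12.1922, 21.4585) (2.6781, 38.8241) (0, 40.8114) (0, 17.7709)]
9. shoelace: 160.6136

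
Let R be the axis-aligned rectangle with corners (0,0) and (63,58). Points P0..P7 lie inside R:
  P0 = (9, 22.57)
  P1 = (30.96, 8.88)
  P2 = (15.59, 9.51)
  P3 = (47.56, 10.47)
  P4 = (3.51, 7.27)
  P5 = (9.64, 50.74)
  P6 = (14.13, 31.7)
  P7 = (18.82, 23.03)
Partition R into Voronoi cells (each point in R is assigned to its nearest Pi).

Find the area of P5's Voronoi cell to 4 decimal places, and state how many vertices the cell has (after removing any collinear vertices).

Area of P5's cell: 712.0112 (4 vertices)

1. box [0,63]×[0,58]: [(0, 0) (63, 0) (63, 58) (0, 58)]
2. ⊥bis P5·P0 via (9.32,36.655): [(0, 36.8667) (63, 35.4354) (63, 58) (0, 58)]  |A|=1376.4815
3. ⊥bis P5·P1 via (20.3,29.81): [(0, 36.8667) (32.6968, 36.1239) (63, 51.5578) (63, 58) (0, 58)]  |A|=1132.2014
4. ⊥bis P5·P2 via (12.615,30.125): [(0, 36.8667) (32.6968, 36.1239) (63, 51.5578) (63, 58) (0, 58)]  |A|=1132.2014
5. ⊥bis P5·P3 via (28.6,30.605): [(0, 36.8667) (32.6968, 36.1239) (36.5392, 38.0809) (57.6927, 58) (0, 58)]  |A|=994.1109
6. ⊥bis P5·P4 via (6.575,29.005): [(0, 36.8667) (32.6968, 36.1239) (36.5392, 38.0809) (57.6927, 58) (0, 58)]  |A|=994.1109
7. ⊥bis P5·P6 via (11.885,41.22): [(0, 38.4173) (49.2237, 50.0252) (57.6927, 58) (0, 58)]  |A|=712.0112
8. ⊥bis P5·P7 via (14.23,36.885): [(0, 38.4173) (49.2237, 50.0252) (57.6927, 58) (0, 58)]  |A|=712.0112
9. canonical 4-gon: [(0, 38.4173) (49.2237, 50.0252) (57.6927, 58) (0, 58)]
10. shoelace: 712.0112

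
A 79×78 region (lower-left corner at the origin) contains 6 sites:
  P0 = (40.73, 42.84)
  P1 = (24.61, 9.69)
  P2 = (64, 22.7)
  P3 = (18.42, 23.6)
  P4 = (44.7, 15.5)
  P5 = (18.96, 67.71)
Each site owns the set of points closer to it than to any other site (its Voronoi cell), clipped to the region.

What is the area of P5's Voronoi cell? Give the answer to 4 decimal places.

1. box [0,79]×[0,78]: [(0, 0) (79, 0) (79, 78) (0, 78)]
2. ⊥bis P5·P0 via (29.845,55.275): [(0, 29.1501) (55.806, 78) (0, 78)]  |A|=1363.0578
3. ⊥bis P5·P1 via (21.785,38.7): [(0, 36.5786) (9.5485, 37.5084) (55.806, 78) (0, 78)]  |A|=1327.5926
4. ⊥bis P5·P2 via (41.48,45.205): [(0, 36.5786) (9.5485, 37.5084) (55.806, 78) (0, 78)]  |A|=1327.5926
5. ⊥bis P5·P3 via (18.69,45.655): [(0, 45.8838) (18.8529, 45.653) (55.806, 78) (0, 78)]  |A|=1205.319
6. ⊥bis P5·P4 via (31.83,41.605): [(0, 45.8838) (18.8529, 45.653) (55.806, 78) (0, 78)]  |A|=1205.319
7. canonical 4-gon: [(0, 45.8838) (18.8529, 45.653) (55.806, 78) (0, 78)]
8. shoelace: 1205.319

Area of P5's cell: 1205.3190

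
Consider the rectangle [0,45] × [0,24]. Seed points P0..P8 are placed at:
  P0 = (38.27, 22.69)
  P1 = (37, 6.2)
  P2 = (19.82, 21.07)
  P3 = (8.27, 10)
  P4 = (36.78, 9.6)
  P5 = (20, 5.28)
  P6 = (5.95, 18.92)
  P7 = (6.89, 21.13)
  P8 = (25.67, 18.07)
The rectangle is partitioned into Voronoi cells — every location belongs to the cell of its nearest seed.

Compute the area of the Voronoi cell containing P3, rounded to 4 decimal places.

Area of P3's cell: 200.8413

1. box [0,45]×[0,24]: [(0, 0) (45, 0) (45, 24) (0, 24)]
2. ⊥bis P3·P0 via (23.27,16.345): [(0, 0) (30.1839, 0) (20.0319, 24) (0, 24)]  |A|=602.5904
3. ⊥bis P3·P1 via (22.635,8.1): [(0, 0) (21.5636, 0) (23.617, 15.5246) (20.0319, 24) (0, 24)]  |A|=535.6771
4. ⊥bis P3·P2 via (14.045,15.535): [(0, 0) (21.5636, 0) (22.4575, 6.7578) (5.9318, 24) (0, 24)]  |A|=393.4893
5. ⊥bis P3·P4 via (22.525,9.8): [(0, 0) (21.5636, 0) (22.4575, 6.7578) (5.9318, 24) (0, 24)]  |A|=393.4893
6. ⊥bis P3·P5 via (14.135,7.64): [(0, 0) (11.0608, 0) (16.3459, 13.1344) (5.9318, 24) (0, 24)]  |A|=301.0148
7. ⊥bis P3·P6 via (7.11,14.46): [(0, 12.6108) (0, 0) (11.0608, 0) (16.3459, 13.1344) (13.4859, 16.1183)]  |A|=200.8413
8. ⊥bis P3·P7 via (7.58,15.565): [(0, 12.6108) (0, 0) (11.0608, 0) (16.3459, 13.1344) (13.4859, 16.1183)]  |A|=200.8413
9. ⊥bis P3·P8 via (16.97,14.035): [(0, 12.6108) (0, 0) (11.0608, 0) (16.3459, 13.1344) (13.4859, 16.1183)]  |A|=200.8413
10. canonical 5-gon: [(0, 12.6108) (0, 0) (11.0608, 0) (16.3459, 13.1344) (13.4859, 16.1183)]
11. shoelace: 200.8413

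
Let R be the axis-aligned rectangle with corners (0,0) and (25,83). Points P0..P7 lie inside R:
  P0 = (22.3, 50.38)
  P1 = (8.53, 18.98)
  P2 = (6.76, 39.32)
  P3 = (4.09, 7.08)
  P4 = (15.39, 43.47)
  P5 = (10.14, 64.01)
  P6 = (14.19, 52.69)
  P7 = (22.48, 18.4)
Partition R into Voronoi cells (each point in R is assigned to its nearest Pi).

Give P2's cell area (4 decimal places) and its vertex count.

1. box [0,25]×[0,83]: [(0, 0) (25, 0) (25, 83) (0, 83)]
2. ⊥bis P2·P0 via (14.53,44.85): [(0, 65.2656) (0, 0) (25, 0) (25, 30.139)]  |A|=1192.557
3. ⊥bis P2·P1 via (7.645,29.15): [(24.6507, 30.6298) (0, 65.2656) (0, 28.4847)]  |A|=453.3359
4. ⊥bis P2·P3 via (5.425,23.2): [(24.6507, 30.6298) (0, 65.2656) (0, 28.4847)]  |A|=453.3359
5. ⊥bis P2·P4 via (11.075,41.395): [(16.5891, 29.9283) (0, 64.4257) (0, 28.4847)]  |A|=298.114
6. ⊥bis P2·P5 via (8.45,51.665): [(16.5891, 29.9283) (5.9733, 52.0041) (0, 52.8218) (0, 28.4847)]  |A|=263.4572
7. ⊥bis P2·P6 via (10.475,46.005): [(16.5891, 29.9283) (8.2685, 47.2312) (0, 51.8262) (0, 28.4847)]  |A|=246.0247
8. ⊥bis P2·P7 via (14.62,28.86): [(15.97, 29.8744) (16.4438, 30.2305) (8.2685, 47.2312) (0, 51.8262) (0, 28.4847)]  |A|=245.9273
9. canonical 5-gon: [(15.97, 29.8744) (16.4438, 30.2305) (8.2685, 47.2312) (0, 51.8262) (0, 28.4847)]
10. shoelace: 245.9273

Area of P2's cell: 245.9273 (5 vertices)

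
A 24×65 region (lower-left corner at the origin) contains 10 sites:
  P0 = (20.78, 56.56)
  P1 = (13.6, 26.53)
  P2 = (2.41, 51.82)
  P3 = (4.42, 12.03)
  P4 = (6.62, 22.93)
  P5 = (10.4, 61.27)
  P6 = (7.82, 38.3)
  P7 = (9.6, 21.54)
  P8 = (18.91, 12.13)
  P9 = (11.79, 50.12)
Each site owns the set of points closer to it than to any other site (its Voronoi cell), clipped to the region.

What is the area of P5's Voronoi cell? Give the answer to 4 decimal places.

Area of P5's cell: 128.0282

1. box [0,24]×[0,65]: [(0, 0) (24, 0) (24, 65) (0, 65)]
2. ⊥bis P5·P0 via (15.59,58.915): [(0, 24.5574) (18.3511, 65) (0, 65)]  |A|=371.0832
3. ⊥bis P5·P1 via (12,43.9): [(0, 42.7946) (8.6362, 43.5902) (18.3511, 65) (0, 65)]  |A|=292.3326
4. ⊥bis P5·P2 via (6.405,56.545): [(0, 61.9604) (12.266, 51.5895) (18.3511, 65) (0, 65)]  |A|=141.6903
5. ⊥bis P5·P3 via (7.41,36.65): [(0, 61.9604) (12.266, 51.5895) (18.3511, 65) (0, 65)]  |A|=141.6903
6. ⊥bis P5·P4 via (8.51,42.1): [(0, 61.9604) (12.266, 51.5895) (18.3511, 65) (0, 65)]  |A|=141.6903
7. ⊥bis P5·P6 via (9.11,49.785): [(0, 61.9604) (12.266, 51.5895) (18.3511, 65) (0, 65)]  |A|=141.6903
8. ⊥bis P5·P7 via (10,41.405): [(0, 61.9604) (12.266, 51.5895) (18.3511, 65) (0, 65)]  |A|=141.6903
9. ⊥bis P5·P8 via (14.655,36.7): [(0, 61.9604) (12.266, 51.5895) (18.3511, 65) (0, 65)]  |A|=141.6903
10. ⊥bis P5·P9 via (11.095,55.695): [(0, 61.9604) (7.8838, 55.2947) (14.3108, 56.0959) (18.3511, 65) (0, 65)]  |A|=128.0282
11. canonical 5-gon: [(0, 61.9604) (7.8838, 55.2947) (14.3108, 56.0959) (18.3511, 65) (0, 65)]
12. shoelace: 128.0282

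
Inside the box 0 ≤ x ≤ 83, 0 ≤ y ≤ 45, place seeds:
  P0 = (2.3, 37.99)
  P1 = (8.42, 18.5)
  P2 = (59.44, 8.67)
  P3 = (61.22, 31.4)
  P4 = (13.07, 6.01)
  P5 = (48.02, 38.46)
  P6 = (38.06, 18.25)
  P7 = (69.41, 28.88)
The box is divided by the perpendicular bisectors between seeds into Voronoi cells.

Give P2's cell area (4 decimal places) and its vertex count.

1. box [0,83]×[0,45]: [(0, 0) (83, 0) (83, 45) (0, 45)]
2. ⊥bis P2·P0 via (30.87,23.33): [(18.8988, 0) (83, 0) (83, 45) (41.9894, 45)]  |A|=2365.0152
3. ⊥bis P2·P1 via (33.93,13.585): [(38.7762, 38.7379) (31.3126, 0) (83, 0) (83, 45) (41.9894, 45)]  |A|=2124.5727
4. ⊥bis P2·P3 via (60.33,20.035): [(35.5467, 21.9758) (31.3126, 0) (83, 0) (83, 18.2597)]  |A|=1001.1781
5. ⊥bis P2·P4 via (36.255,7.34): [(35.5467, 21.9758) (35.4455, 21.451) (36.6761, 0) (83, 0) (83, 18.2597)]  |A|=943.6523
6. ⊥bis P2·P5 via (53.73,23.565): [(47.2032, 21.063) (35.7203, 16.661) (36.6761, 0) (83, 0) (83, 18.2597)]  |A|=912.4409
7. ⊥bis P2·P6 via (48.75,13.46): [(51.9888, 20.6882) (42.7188, 0) (83, 0) (83, 18.2597)]  |A|=699.8
8. ⊥bis P2·P7 via (64.425,18.775): [(62.1616, 19.8916) (51.9888, 20.6882) (42.7188, 0) (83, 0) (83, 9.6116)]  |A|=609.6936
9. canonical 5-gon: [(62.1616, 19.8916) (51.9888, 20.6882) (42.7188, 0) (83, 0) (83, 9.6116)]
10. shoelace: 609.6936

Area of P2's cell: 609.6936 (5 vertices)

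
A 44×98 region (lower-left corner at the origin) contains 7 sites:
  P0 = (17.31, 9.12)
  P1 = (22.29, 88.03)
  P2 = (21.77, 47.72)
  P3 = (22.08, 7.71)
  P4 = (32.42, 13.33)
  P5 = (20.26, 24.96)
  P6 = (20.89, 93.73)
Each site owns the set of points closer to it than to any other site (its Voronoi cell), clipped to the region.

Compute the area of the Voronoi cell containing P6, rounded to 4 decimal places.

1. box [0,44]×[0,98]: [(0, 0) (44, 0) (44, 98) (0, 98)]
2. ⊥bis P6·P0 via (19.1,51.425): [(0, 52.2332) (44, 50.3714) (44, 98) (0, 98)]  |A|=2054.699
3. ⊥bis P6·P1 via (21.59,90.88): [(0, 85.5772) (44, 96.3842) (44, 98) (0, 98)]  |A|=308.8491
4. ⊥bis P6·P2 via (21.33,70.725): [(0, 85.5772) (44, 96.3842) (44, 98) (0, 98)]  |A|=308.8491
5. ⊥bis P6·P3 via (21.485,50.72): [(0, 85.5772) (44, 96.3842) (44, 98) (0, 98)]  |A|=308.8491
6. ⊥bis P6·P4 via (26.655,53.53): [(0, 85.5772) (44, 96.3842) (44, 98) (0, 98)]  |A|=308.8491
7. ⊥bis P6·P5 via (20.575,59.345): [(0, 85.5772) (44, 96.3842) (44, 98) (0, 98)]  |A|=308.8491
8. canonical 4-gon: [(0, 85.5772) (44, 96.3842) (44, 98) (0, 98)]
9. shoelace: 308.8491

Area of P6's cell: 308.8491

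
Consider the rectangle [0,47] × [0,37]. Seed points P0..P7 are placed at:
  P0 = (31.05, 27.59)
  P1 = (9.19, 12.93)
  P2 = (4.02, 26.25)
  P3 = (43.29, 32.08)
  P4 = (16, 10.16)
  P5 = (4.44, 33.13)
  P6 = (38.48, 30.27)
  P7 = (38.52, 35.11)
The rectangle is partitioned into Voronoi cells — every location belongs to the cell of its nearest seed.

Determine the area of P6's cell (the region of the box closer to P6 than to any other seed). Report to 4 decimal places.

1. box [0,47]×[0,37]: [(0, 0) (47, 0) (47, 37) (0, 37)]
2. ⊥bis P6·P0 via (34.765,28.93): [(45.2, 0) (47, 0) (47, 37) (31.8542, 37)]  |A|=313.4973
3. ⊥bis P6·P1 via (23.835,21.6): [(45.2, 0) (47, 0) (47, 37) (31.8542, 37)]  |A|=313.4973
4. ⊥bis P6·P2 via (21.25,28.26): [(45.2, 0) (47, 0) (47, 37) (31.8542, 37)]  |A|=313.4973
5. ⊥bis P6·P3 via (40.885,31.175): [(45.2, 0) (47, 0) (47, 14.9246) (38.6931, 37) (31.8542, 37)]  |A|=221.8079
6. ⊥bis P6·P4 via (27.24,20.215): [(45.1164, 0.2318) (45.3238, 0) (47, 0) (47, 14.9246) (38.6931, 37) (31.8542, 37)]  |A|=221.7936
7. ⊥bis P6·P5 via (21.46,31.7): [(45.1164, 0.2318) (45.3238, 0) (47, 0) (47, 14.9246) (38.6931, 37) (31.8542, 37)]  |A|=221.7936
8. ⊥bis P6·P7 via (38.5,32.69): [(33.3935, 32.7322) (45.1164, 0.2318) (45.3238, 0) (47, 0) (47, 14.9246) (40.3206, 32.675)]  |A|=192.2668
9. canonical 6-gon: [(33.3935, 32.7322) (45.1164, 0.2318) (45.3238, 0) (47, 0) (47, 14.9246) (40.3206, 32.675)]
10. shoelace: 192.2668

Area of P6's cell: 192.2668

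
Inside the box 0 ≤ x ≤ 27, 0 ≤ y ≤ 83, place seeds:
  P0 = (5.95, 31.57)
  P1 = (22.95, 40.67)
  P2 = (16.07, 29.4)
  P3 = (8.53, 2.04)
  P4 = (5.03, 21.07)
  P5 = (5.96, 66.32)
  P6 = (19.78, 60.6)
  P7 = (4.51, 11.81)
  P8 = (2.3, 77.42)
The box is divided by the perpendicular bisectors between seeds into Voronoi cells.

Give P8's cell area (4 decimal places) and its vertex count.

1. box [0,27]×[0,83]: [(0, 0) (27, 0) (27, 83) (0, 83)]
2. ⊥bis P8·P0 via (4.125,54.495): [(0, 54.1666) (27, 56.316) (27, 83) (0, 83)]  |A|=749.4844
3. ⊥bis P8·P1 via (12.625,59.045): [(0, 54.1666) (4.594, 54.5323) (27, 67.1224) (27, 83) (0, 83)]  |A|=628.4206
4. ⊥bis P8·P2 via (9.185,53.41): [(0, 54.1666) (4.594, 54.5323) (27, 67.1224) (27, 83) (0, 83)]  |A|=628.4206
5. ⊥bis P8·P3 via (5.415,39.73): [(0, 54.1666) (4.594, 54.5323) (27, 67.1224) (27, 83) (0, 83)]  |A|=628.4206
6. ⊥bis P8·P4 via (3.665,49.245): [(0, 54.1666) (4.594, 54.5323) (27, 67.1224) (27, 83) (0, 83)]  |A|=628.4206
7. ⊥bis P8·P5 via (4.13,71.87): [(0, 70.5082) (27, 79.4109) (27, 83) (0, 83)]  |A|=217.0917
8. ⊥bis P8·P6 via (11.04,69.01): [(0, 70.5082) (18.2822, 76.5364) (24.5018, 83) (0, 83)]  |A|=193.3735
9. ⊥bis P8·P7 via (3.405,44.615): [(0, 70.5082) (18.2822, 76.5364) (24.5018, 83) (0, 83)]  |A|=193.3735
10. canonical 4-gon: [(0, 70.5082) (18.2822, 76.5364) (24.5018, 83) (0, 83)]
11. shoelace: 193.3735

Area of P8's cell: 193.3735 (4 vertices)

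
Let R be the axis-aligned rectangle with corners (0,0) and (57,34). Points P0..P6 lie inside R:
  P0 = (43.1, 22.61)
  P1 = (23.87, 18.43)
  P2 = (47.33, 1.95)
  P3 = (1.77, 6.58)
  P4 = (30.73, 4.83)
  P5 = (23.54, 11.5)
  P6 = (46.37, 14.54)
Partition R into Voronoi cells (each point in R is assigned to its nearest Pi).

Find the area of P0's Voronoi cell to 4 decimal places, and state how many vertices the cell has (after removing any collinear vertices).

1. box [0,57]×[0,34]: [(0, 0) (57, 0) (57, 34) (0, 34)]
2. ⊥bis P0·P1 via (33.485,20.52): [(37.9454, 0) (57, 0) (57, 34) (30.5549, 34)]  |A|=773.4953
3. ⊥bis P0·P2 via (45.215,12.28): [(35.6996, 10.3318) (57, 14.6929) (57, 34) (30.5549, 34)]  |A|=518.579
4. ⊥bis P0·P3 via (22.435,14.595): [(35.6996, 10.3318) (57, 14.6929) (57, 34) (30.5549, 34)]  |A|=518.579
5. ⊥bis P0·P4 via (36.915,13.72): [(34.6153, 15.3199) (40.4014, 11.2944) (57, 14.6929) (57, 34) (30.5549, 34)]  |A|=506.3305
6. ⊥bis P0·P5 via (33.32,17.055): [(34.6153, 15.3199) (40.4014, 11.2944) (57, 14.6929) (57, 34) (30.5549, 34)]  |A|=506.3305
7. ⊥bis P0·P6 via (44.735,18.575): [(34.6153, 15.3199) (35.3833, 14.7856) (57, 23.5448) (57, 34) (30.5549, 34)]  |A|=373.1542
8. canonical 5-gon: [(34.6153, 15.3199) (35.3833, 14.7856) (57, 23.5448) (57, 34) (30.5549, 34)]
9. shoelace: 373.1542

Area of P0's cell: 373.1542 (5 vertices)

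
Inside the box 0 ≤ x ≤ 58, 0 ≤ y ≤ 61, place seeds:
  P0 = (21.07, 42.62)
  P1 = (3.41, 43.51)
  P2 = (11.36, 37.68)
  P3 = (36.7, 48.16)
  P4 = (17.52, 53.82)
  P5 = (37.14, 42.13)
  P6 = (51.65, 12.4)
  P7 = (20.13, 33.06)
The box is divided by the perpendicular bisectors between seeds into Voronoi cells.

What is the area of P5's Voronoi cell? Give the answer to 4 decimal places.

Area of P5's cell: 482.3961

1. box [0,58]×[0,61]: [(0, 0) (58, 0) (58, 61) (0, 61)]
2. ⊥bis P5·P0 via (29.105,42.375): [(27.8129, 0) (58, 0) (58, 61) (29.6729, 61)]  |A|=1784.6824
3. ⊥bis P5·P1 via (20.275,42.82): [(27.8129, 0) (58, 0) (58, 61) (29.6729, 61)]  |A|=1784.6824
4. ⊥bis P5·P2 via (24.25,39.905): [(28.3121, 16.372) (31.1382, 0) (58, 0) (58, 61) (29.6729, 61)]  |A|=1757.4617
5. ⊥bis P5·P3 via (36.92,45.145): [(29.1722, 44.5797) (28.3121, 16.372) (31.1382, 0) (58, 0) (58, 46.6832)]  |A|=1318.5303
6. ⊥bis P5·P4 via (27.33,47.975): [(29.1722, 44.5797) (28.3121, 16.372) (31.1382, 0) (58, 0) (58, 46.6832)]  |A|=1318.5303
7. ⊥bis P5·P6 via (44.395,27.265): [(29.1722, 44.5797) (28.4063, 19.4616) (58, 33.905) (58, 46.6832)]  |A|=550.3194
8. ⊥bis P5·P7 via (28.635,37.595): [(29.1722, 44.5797) (28.9417, 37.0198) (36.2601, 23.2947) (58, 33.905) (58, 46.6832)]  |A|=482.3961
9. canonical 5-gon: [(29.1722, 44.5797) (28.9417, 37.0198) (36.2601, 23.2947) (58, 33.905) (58, 46.6832)]
10. shoelace: 482.3961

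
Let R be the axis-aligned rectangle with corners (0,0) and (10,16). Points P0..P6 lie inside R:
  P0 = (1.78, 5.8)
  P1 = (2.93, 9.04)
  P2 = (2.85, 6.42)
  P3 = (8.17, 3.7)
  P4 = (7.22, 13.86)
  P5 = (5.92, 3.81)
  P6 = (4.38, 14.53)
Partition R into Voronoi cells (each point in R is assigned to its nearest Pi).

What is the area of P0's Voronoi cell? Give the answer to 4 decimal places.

Area of P0's cell: 19.5558

1. box [0,10]×[0,16]: [(0, 0) (10, 0) (10, 16) (0, 16)]
2. ⊥bis P0·P1 via (2.355,7.42): [(0, 8.2559) (0, 0) (10, 0) (10, 4.7065)]  |A|=64.8119
3. ⊥bis P0·P2 via (2.315,6.11): [(1.349, 7.7771) (0, 8.2559) (0, 0) (5.8554, 0)]  |A|=28.3375
4. ⊥bis P0·P3 via (4.975,4.75): [(4.2975, 2.6885) (1.349, 7.7771) (0, 8.2559) (0, 0) (3.414, 0)]  |A|=25.0556
5. ⊥bis P0·P4 via (4.5,9.83): [(4.2975, 2.6885) (1.349, 7.7771) (0, 8.2559) (0, 0) (3.414, 0)]  |A|=25.0556
6. ⊥bis P0·P5 via (3.85,4.805): [(3.4969, 4.0703) (1.349, 7.7771) (0, 8.2559) (0, 0) (1.5404, 0)]  |A|=19.5558
7. ⊥bis P0·P6 via (3.08,10.165): [(3.4969, 4.0703) (1.349, 7.7771) (0, 8.2559) (0, 0) (1.5404, 0)]  |A|=19.5558
8. canonical 5-gon: [(3.4969, 4.0703) (1.349, 7.7771) (0, 8.2559) (0, 0) (1.5404, 0)]
9. shoelace: 19.5558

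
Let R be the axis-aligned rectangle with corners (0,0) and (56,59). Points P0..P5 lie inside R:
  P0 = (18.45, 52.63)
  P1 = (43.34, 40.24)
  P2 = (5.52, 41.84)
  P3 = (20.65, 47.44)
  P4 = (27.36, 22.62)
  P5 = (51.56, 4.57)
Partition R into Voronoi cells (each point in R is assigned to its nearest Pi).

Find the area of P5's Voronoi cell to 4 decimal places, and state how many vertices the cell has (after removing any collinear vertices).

1. box [0,56]×[0,59]: [(0, 0) (56, 0) (56, 59) (0, 59)]
2. ⊥bis P5·P0 via (35.005,28.6): [(0, 4.484) (0, 0) (56, 0) (56, 43.0641)]  |A|=1331.3463
3. ⊥bis P5·P1 via (47.45,22.405): [(15.2379, 14.9819) (0, 4.484) (0, 0) (56, 0) (56, 24.3753)]  |A|=950.4496
4. ⊥bis P5·P2 via (28.54,23.205): [(23.4072, 16.8644) (9.7552, 0) (56, 0) (56, 24.3753)]  |A|=787.1755
5. ⊥bis P5·P3 via (36.105,26.005): [(23.4373, 16.8714) (23.3786, 16.829) (9.7552, 0) (56, 0) (56, 24.3753)]  |A|=787.1751
6. ⊥bis P5·P4 via (39.46,13.595): [(45.7366, 22.0102) (29.3199, 0) (56, 0) (56, 24.3753)]  |A|=418.7031
7. canonical 4-gon: [(45.7366, 22.0102) (29.3199, 0) (56, 0) (56, 24.3753)]
8. shoelace: 418.7031

Area of P5's cell: 418.7031 (4 vertices)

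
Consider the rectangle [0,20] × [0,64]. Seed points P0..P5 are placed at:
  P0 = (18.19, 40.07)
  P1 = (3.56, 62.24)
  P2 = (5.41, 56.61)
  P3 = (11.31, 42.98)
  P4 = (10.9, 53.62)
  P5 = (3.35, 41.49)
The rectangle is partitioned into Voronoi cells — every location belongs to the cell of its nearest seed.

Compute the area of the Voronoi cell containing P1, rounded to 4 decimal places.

Area of P1's cell: 51.2854

1. box [0,20]×[0,64]: [(0, 0) (20, 0) (20, 64) (0, 64)]
2. ⊥bis P1·P0 via (10.875,51.155): [(0, 43.9786) (20, 57.1766) (20, 64) (0, 64)]  |A|=268.4483
3. ⊥bis P1·P2 via (4.485,59.425): [(0, 57.9512) (18.4078, 64) (0, 64)]  |A|=55.6723
4. ⊥bis P1·P3 via (7.435,52.61): [(0, 57.9512) (18.4078, 64) (0, 64)]  |A|=55.6723
5. ⊥bis P1·P4 via (7.23,57.93): [(0, 57.9512) (11.8139, 61.8333) (14.3585, 64) (0, 64)]  |A|=51.2854
6. ⊥bis P1·P5 via (3.455,51.865): [(0, 57.9512) (11.8139, 61.8333) (14.3585, 64) (0, 64)]  |A|=51.2854
7. canonical 4-gon: [(0, 57.9512) (11.8139, 61.8333) (14.3585, 64) (0, 64)]
8. shoelace: 51.2854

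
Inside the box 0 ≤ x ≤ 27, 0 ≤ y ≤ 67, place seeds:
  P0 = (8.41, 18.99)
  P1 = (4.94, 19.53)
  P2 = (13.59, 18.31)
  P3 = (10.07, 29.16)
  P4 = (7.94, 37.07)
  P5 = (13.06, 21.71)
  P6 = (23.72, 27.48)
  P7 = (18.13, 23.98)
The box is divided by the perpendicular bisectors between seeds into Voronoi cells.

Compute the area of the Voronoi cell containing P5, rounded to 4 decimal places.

1. box [0,27]×[0,67]: [(0, 0) (27, 0) (27, 67) (0, 67)]
2. ⊥bis P5·P0 via (10.735,20.35): [(0, 38.7021) (22.6387, 0) (27, 0) (27, 67) (0, 67)]  |A|=1370.9181
3. ⊥bis P5·P1 via (9,20.62): [(0, 54.1429) (7.6621, 25.6032) (22.6387, 0) (27, 0) (27, 67) (0, 67)]  |A|=1311.7633
4. ⊥bis P5·P2 via (13.325,20.01): [(0, 54.1429) (7.6621, 25.6032) (11.1337, 19.6684) (27, 22.1417) (27, 67) (0, 67)]  |A|=1093.2194
5. ⊥bis P5·P3 via (11.565,25.435): [(8.4839, 24.1984) (11.1337, 19.6684) (27, 22.1417) (27, 31.6297)]  |A|=127.0548
6. ⊥bis P5·P4 via (10.5,29.39): [(8.4839, 24.1984) (11.1337, 19.6684) (27, 22.1417) (27, 31.6297)]  |A|=127.0548
7. ⊥bis P5·P6 via (18.39,24.595): [(16.7984, 27.5354) (8.4839, 24.1984) (11.1337, 19.6684) (20.2845, 21.0949)]  |A|=55.2082
8. ⊥bis P5·P7 via (15.595,22.845): [(13.9982, 26.4115) (8.4839, 24.1984) (11.1337, 19.6684) (16.6334, 20.5257)]  |A|=32.7368
9. canonical 4-gon: [(13.9982, 26.4115) (8.4839, 24.1984) (11.1337, 19.6684) (16.6334, 20.5257)]
10. shoelace: 32.7368

Area of P5's cell: 32.7368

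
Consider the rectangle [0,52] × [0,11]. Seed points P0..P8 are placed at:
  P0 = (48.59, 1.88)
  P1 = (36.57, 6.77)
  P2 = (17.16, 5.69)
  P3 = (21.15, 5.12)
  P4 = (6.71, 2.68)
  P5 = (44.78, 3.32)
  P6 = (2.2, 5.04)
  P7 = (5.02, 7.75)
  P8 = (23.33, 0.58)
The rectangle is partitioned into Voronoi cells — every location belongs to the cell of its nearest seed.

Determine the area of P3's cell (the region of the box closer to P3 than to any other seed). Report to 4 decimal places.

1. box [0,52]×[0,11]: [(0, 0) (52, 0) (52, 11) (0, 11)]
2. ⊥bis P3·P0 via (34.87,3.5): [(0, 0) (34.4567, 0) (35.7556, 11) (0, 11)]  |A|=386.1677
3. ⊥bis P3·P1 via (28.86,5.945): [(0, 0) (29.4961, 0) (28.3191, 11) (0, 11)]  |A|=317.9838
4. ⊥bis P3·P2 via (19.155,5.405): [(18.3829, 0) (29.4961, 0) (28.3191, 11) (19.9543, 11)]  |A|=107.1295
5. ⊥bis P3·P4 via (13.93,3.9): [(18.3829, 0) (29.4961, 0) (28.3191, 11) (19.9543, 11)]  |A|=107.1295
6. ⊥bis P3·P5 via (32.965,4.22): [(18.3829, 0) (29.4961, 0) (28.3191, 11) (19.9543, 11)]  |A|=107.1295
7. ⊥bis P3·P6 via (11.675,5.08): [(18.3829, 0) (29.4961, 0) (28.3191, 11) (19.9543, 11)]  |A|=107.1295
8. ⊥bis P3·P7 via (13.085,6.435): [(18.3829, 0) (29.4961, 0) (28.3191, 11) (19.9543, 11)]  |A|=107.1295
9. ⊥bis P3·P8 via (22.24,2.85): [(18.5359, 1.0714) (28.8515, 6.0247) (28.3191, 11) (19.9543, 11)]  |A|=68.5056
10. canonical 4-gon: [(18.5359, 1.0714) (28.8515, 6.0247) (28.3191, 11) (19.9543, 11)]
11. shoelace: 68.5056

Area of P3's cell: 68.5056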